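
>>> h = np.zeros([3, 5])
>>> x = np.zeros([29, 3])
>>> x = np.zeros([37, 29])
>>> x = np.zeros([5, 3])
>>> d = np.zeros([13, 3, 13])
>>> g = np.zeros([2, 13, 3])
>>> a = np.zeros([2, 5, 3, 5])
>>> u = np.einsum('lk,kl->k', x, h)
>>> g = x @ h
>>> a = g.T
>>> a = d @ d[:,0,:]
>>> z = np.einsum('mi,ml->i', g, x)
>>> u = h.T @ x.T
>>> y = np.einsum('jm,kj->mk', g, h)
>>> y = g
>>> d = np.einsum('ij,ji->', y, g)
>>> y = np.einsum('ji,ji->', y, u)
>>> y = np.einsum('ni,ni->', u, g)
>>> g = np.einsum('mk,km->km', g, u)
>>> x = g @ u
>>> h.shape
(3, 5)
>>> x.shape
(5, 5)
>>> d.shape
()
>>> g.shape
(5, 5)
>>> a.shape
(13, 3, 13)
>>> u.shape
(5, 5)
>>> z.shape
(5,)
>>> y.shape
()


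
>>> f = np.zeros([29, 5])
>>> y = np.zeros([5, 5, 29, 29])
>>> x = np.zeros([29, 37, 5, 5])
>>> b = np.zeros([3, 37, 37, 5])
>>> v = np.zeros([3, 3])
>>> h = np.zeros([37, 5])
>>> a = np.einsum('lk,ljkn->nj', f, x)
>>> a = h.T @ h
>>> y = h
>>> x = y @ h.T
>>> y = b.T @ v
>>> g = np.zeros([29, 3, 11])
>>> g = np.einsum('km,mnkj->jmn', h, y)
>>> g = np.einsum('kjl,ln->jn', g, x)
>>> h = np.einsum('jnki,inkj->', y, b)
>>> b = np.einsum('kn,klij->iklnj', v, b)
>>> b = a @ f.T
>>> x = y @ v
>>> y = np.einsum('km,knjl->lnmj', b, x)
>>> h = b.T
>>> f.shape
(29, 5)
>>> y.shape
(3, 37, 29, 37)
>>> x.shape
(5, 37, 37, 3)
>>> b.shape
(5, 29)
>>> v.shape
(3, 3)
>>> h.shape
(29, 5)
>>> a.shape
(5, 5)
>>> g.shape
(5, 37)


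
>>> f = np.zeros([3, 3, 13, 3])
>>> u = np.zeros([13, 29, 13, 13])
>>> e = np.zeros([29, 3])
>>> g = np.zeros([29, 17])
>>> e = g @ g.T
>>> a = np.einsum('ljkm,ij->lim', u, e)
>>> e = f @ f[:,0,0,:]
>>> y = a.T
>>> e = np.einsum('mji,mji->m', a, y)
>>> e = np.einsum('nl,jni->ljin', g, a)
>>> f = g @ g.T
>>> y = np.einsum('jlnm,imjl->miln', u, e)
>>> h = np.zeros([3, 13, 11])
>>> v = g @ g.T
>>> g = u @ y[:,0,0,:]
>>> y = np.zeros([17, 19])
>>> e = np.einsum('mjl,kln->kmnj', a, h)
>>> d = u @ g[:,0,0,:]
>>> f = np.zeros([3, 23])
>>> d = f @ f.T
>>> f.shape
(3, 23)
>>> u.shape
(13, 29, 13, 13)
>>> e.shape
(3, 13, 11, 29)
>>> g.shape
(13, 29, 13, 13)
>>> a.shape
(13, 29, 13)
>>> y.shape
(17, 19)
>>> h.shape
(3, 13, 11)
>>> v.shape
(29, 29)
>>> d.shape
(3, 3)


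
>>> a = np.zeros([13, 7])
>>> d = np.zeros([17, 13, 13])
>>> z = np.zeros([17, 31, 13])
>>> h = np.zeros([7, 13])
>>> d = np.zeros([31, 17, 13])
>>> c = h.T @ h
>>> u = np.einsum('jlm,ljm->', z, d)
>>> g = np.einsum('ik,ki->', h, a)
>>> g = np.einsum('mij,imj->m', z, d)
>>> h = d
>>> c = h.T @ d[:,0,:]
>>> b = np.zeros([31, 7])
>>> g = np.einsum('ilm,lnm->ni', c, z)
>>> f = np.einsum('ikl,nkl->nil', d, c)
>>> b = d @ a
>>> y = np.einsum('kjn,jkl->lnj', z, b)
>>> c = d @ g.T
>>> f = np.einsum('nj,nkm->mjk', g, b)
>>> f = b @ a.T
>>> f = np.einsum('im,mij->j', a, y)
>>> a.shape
(13, 7)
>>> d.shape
(31, 17, 13)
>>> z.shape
(17, 31, 13)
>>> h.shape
(31, 17, 13)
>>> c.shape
(31, 17, 31)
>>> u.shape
()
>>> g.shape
(31, 13)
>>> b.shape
(31, 17, 7)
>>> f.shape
(31,)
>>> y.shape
(7, 13, 31)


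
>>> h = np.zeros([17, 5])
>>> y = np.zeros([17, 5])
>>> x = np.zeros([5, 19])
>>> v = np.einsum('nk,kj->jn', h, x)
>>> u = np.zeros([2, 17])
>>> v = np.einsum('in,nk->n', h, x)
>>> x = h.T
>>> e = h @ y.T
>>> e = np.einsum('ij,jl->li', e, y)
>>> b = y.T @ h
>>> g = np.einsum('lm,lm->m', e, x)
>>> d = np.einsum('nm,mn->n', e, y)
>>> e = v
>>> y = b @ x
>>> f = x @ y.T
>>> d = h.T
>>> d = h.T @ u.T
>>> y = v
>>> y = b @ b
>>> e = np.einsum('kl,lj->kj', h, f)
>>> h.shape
(17, 5)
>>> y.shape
(5, 5)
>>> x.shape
(5, 17)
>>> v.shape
(5,)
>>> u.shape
(2, 17)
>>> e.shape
(17, 5)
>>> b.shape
(5, 5)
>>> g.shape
(17,)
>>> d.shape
(5, 2)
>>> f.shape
(5, 5)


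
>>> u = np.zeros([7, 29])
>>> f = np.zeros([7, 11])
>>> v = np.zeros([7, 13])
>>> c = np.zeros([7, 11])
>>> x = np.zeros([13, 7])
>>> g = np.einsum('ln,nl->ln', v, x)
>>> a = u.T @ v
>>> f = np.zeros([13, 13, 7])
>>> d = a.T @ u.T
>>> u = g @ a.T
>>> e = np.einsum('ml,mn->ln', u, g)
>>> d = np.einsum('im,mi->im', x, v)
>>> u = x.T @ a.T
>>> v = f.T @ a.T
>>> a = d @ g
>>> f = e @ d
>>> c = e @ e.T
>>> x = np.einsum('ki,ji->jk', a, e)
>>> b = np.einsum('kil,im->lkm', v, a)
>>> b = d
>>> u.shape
(7, 29)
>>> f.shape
(29, 7)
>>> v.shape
(7, 13, 29)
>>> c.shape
(29, 29)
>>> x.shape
(29, 13)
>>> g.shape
(7, 13)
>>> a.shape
(13, 13)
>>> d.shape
(13, 7)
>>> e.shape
(29, 13)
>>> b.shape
(13, 7)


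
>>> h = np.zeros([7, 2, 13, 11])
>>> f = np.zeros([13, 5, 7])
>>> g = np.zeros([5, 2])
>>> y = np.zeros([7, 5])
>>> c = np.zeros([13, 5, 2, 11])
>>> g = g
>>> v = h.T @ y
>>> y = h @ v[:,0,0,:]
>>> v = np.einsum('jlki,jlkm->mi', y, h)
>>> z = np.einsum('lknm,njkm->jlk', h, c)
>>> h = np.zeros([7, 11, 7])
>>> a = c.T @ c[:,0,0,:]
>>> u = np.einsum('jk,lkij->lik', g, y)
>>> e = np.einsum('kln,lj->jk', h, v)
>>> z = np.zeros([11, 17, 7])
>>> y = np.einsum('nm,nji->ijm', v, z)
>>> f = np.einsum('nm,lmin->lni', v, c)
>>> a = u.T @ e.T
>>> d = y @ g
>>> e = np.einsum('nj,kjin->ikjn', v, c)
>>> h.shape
(7, 11, 7)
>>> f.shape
(13, 11, 2)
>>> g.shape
(5, 2)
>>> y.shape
(7, 17, 5)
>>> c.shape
(13, 5, 2, 11)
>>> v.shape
(11, 5)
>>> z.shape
(11, 17, 7)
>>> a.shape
(2, 13, 5)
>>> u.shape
(7, 13, 2)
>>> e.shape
(2, 13, 5, 11)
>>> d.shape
(7, 17, 2)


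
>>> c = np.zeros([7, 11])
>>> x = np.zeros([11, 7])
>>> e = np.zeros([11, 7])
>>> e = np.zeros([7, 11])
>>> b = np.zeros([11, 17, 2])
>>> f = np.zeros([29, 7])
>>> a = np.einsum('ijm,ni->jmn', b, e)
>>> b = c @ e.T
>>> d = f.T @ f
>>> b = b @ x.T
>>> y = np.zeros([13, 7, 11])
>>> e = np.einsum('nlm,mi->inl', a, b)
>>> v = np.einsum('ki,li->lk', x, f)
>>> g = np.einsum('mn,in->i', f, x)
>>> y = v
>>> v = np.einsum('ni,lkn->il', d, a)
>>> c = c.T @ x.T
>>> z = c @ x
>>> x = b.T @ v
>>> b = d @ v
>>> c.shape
(11, 11)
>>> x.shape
(11, 17)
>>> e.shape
(11, 17, 2)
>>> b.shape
(7, 17)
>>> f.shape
(29, 7)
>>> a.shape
(17, 2, 7)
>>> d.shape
(7, 7)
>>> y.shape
(29, 11)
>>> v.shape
(7, 17)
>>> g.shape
(11,)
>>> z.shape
(11, 7)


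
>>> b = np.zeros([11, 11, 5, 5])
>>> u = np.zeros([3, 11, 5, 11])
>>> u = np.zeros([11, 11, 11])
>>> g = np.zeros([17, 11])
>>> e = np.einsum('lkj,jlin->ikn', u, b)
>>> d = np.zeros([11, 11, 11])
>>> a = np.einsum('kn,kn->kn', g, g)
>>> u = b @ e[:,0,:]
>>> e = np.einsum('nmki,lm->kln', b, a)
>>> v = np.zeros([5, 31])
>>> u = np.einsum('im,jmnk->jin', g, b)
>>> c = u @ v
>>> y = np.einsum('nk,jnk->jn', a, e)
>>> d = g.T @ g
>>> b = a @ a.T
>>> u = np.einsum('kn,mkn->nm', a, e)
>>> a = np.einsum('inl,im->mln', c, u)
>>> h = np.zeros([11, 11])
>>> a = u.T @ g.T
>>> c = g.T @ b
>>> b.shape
(17, 17)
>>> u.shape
(11, 5)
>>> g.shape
(17, 11)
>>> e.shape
(5, 17, 11)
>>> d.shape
(11, 11)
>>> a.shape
(5, 17)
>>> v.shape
(5, 31)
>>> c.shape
(11, 17)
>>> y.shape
(5, 17)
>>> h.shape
(11, 11)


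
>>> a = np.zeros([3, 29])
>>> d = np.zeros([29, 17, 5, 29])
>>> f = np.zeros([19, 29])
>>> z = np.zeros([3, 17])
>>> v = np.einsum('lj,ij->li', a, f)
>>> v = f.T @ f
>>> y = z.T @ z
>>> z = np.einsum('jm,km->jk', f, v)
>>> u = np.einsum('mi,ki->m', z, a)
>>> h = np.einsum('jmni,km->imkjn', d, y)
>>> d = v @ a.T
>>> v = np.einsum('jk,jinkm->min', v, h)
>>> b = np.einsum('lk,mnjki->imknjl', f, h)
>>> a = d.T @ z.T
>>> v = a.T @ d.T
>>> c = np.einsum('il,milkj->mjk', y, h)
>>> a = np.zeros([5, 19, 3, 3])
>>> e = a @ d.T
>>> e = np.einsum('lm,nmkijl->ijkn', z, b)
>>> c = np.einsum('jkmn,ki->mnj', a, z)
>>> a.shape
(5, 19, 3, 3)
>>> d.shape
(29, 3)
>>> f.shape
(19, 29)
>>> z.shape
(19, 29)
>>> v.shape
(19, 29)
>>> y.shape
(17, 17)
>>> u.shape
(19,)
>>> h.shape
(29, 17, 17, 29, 5)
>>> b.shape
(5, 29, 29, 17, 17, 19)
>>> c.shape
(3, 3, 5)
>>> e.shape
(17, 17, 29, 5)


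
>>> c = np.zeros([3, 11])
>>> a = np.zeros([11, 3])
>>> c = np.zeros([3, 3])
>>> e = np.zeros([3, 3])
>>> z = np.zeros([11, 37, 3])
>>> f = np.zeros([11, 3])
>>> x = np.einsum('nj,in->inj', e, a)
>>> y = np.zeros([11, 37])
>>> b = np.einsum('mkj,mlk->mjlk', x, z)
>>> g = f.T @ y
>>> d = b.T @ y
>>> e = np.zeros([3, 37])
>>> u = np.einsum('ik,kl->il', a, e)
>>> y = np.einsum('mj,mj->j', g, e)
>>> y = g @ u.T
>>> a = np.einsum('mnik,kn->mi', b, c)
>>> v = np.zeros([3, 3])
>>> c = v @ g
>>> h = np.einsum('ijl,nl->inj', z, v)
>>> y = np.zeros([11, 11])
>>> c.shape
(3, 37)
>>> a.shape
(11, 37)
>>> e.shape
(3, 37)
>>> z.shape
(11, 37, 3)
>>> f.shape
(11, 3)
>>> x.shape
(11, 3, 3)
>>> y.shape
(11, 11)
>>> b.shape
(11, 3, 37, 3)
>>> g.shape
(3, 37)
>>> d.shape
(3, 37, 3, 37)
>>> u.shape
(11, 37)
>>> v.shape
(3, 3)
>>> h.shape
(11, 3, 37)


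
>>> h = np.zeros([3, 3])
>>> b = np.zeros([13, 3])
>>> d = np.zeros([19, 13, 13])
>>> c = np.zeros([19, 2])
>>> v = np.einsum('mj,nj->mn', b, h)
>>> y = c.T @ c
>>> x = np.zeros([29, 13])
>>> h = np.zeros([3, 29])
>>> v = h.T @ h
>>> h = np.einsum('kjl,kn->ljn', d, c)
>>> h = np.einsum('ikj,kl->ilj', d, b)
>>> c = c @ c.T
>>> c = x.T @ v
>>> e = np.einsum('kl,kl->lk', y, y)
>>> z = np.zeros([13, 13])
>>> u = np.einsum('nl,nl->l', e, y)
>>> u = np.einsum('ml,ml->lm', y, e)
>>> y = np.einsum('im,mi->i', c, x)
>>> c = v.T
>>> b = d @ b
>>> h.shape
(19, 3, 13)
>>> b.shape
(19, 13, 3)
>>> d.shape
(19, 13, 13)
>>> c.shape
(29, 29)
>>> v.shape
(29, 29)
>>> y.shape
(13,)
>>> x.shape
(29, 13)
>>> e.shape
(2, 2)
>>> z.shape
(13, 13)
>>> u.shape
(2, 2)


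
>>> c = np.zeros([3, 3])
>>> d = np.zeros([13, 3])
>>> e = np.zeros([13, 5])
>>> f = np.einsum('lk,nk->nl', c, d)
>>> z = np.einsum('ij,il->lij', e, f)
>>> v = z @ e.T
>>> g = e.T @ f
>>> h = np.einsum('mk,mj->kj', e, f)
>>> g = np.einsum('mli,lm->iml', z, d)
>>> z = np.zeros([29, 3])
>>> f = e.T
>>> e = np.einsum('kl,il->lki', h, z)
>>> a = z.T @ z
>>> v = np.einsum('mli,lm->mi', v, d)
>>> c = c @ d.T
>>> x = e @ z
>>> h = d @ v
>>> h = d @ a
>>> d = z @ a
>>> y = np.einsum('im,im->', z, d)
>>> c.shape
(3, 13)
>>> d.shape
(29, 3)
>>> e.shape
(3, 5, 29)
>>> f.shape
(5, 13)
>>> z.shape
(29, 3)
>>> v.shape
(3, 13)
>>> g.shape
(5, 3, 13)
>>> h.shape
(13, 3)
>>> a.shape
(3, 3)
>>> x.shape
(3, 5, 3)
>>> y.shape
()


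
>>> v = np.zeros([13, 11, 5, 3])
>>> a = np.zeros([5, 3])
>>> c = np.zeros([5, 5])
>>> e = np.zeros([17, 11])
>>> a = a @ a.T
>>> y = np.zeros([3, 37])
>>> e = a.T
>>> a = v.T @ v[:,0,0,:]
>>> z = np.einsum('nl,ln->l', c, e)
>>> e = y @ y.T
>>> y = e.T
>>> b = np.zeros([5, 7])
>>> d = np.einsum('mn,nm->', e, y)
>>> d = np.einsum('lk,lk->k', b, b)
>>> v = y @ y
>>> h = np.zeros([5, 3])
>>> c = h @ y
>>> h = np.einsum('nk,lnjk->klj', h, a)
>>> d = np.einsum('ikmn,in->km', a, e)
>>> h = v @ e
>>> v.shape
(3, 3)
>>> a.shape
(3, 5, 11, 3)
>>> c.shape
(5, 3)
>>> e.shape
(3, 3)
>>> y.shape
(3, 3)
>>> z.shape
(5,)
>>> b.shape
(5, 7)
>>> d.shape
(5, 11)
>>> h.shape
(3, 3)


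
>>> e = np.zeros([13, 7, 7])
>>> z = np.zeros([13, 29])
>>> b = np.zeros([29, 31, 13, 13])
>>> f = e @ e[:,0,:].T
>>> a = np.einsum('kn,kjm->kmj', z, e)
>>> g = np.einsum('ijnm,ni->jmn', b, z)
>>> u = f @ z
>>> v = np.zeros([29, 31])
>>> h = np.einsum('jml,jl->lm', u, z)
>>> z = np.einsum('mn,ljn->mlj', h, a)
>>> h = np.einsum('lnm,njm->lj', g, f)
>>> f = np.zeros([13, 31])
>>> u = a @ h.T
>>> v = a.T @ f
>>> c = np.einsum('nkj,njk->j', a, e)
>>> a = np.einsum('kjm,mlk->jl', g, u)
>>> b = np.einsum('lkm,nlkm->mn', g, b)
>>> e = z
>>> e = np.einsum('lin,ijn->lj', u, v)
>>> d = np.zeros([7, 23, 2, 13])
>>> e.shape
(13, 7)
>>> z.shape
(29, 13, 7)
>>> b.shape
(13, 29)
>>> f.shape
(13, 31)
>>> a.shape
(13, 7)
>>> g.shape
(31, 13, 13)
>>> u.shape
(13, 7, 31)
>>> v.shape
(7, 7, 31)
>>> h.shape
(31, 7)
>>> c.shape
(7,)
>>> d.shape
(7, 23, 2, 13)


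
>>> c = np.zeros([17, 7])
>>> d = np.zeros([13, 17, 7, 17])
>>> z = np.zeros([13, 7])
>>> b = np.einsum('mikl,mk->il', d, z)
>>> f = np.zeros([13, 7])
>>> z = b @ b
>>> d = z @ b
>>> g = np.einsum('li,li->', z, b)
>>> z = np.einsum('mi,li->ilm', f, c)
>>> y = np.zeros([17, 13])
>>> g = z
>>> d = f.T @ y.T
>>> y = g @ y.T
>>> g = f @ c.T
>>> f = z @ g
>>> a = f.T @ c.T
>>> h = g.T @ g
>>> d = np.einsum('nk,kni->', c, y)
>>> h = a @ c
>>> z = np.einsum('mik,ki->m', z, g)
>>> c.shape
(17, 7)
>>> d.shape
()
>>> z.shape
(7,)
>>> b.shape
(17, 17)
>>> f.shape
(7, 17, 17)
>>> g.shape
(13, 17)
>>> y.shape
(7, 17, 17)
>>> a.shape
(17, 17, 17)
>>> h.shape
(17, 17, 7)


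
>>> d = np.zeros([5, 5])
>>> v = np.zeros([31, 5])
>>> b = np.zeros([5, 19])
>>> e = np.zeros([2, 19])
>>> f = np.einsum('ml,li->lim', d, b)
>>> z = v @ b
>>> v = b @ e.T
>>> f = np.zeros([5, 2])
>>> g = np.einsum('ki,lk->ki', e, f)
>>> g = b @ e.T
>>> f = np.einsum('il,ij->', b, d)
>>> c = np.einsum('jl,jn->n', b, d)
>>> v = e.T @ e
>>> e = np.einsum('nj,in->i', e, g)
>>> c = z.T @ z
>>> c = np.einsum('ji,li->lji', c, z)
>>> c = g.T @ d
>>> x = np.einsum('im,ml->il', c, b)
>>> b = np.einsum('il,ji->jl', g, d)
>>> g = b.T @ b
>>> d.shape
(5, 5)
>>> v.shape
(19, 19)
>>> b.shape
(5, 2)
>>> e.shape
(5,)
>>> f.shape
()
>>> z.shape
(31, 19)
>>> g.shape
(2, 2)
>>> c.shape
(2, 5)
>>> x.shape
(2, 19)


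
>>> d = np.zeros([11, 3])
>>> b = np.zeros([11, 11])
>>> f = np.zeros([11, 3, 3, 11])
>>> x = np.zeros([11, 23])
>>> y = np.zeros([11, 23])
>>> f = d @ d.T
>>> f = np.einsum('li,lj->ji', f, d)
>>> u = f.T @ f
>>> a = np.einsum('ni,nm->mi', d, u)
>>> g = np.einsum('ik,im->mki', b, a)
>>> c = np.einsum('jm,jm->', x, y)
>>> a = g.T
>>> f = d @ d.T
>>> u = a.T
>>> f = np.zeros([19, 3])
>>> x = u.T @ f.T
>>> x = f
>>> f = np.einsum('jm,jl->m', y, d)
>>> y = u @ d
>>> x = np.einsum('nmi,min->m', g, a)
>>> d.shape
(11, 3)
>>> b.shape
(11, 11)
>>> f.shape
(23,)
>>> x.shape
(11,)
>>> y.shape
(3, 11, 3)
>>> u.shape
(3, 11, 11)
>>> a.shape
(11, 11, 3)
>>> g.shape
(3, 11, 11)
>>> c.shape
()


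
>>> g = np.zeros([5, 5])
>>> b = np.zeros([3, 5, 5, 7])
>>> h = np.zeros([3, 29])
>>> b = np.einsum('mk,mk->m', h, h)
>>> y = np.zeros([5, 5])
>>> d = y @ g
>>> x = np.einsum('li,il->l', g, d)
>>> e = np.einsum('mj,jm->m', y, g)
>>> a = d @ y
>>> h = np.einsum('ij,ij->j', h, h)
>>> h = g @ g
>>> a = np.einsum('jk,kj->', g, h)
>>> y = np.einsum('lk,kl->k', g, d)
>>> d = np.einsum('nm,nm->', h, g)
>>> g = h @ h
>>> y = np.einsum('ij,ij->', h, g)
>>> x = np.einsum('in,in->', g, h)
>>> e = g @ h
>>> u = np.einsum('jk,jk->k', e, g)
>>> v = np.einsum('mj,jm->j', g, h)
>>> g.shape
(5, 5)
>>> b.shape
(3,)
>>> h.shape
(5, 5)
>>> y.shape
()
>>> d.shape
()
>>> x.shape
()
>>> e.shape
(5, 5)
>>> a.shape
()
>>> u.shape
(5,)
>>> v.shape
(5,)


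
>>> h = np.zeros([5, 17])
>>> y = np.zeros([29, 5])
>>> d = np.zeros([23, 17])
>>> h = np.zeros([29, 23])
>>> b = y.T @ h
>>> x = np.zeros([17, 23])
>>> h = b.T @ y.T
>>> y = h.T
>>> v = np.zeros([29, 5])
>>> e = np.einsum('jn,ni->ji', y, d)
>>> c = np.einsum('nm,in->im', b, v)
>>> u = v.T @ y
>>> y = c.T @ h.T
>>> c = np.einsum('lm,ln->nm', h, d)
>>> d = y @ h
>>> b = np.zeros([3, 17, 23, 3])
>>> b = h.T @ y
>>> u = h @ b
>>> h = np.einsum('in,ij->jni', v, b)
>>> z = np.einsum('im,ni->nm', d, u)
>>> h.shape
(23, 5, 29)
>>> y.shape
(23, 23)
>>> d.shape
(23, 29)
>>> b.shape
(29, 23)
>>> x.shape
(17, 23)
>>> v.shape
(29, 5)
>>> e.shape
(29, 17)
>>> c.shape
(17, 29)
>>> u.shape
(23, 23)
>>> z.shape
(23, 29)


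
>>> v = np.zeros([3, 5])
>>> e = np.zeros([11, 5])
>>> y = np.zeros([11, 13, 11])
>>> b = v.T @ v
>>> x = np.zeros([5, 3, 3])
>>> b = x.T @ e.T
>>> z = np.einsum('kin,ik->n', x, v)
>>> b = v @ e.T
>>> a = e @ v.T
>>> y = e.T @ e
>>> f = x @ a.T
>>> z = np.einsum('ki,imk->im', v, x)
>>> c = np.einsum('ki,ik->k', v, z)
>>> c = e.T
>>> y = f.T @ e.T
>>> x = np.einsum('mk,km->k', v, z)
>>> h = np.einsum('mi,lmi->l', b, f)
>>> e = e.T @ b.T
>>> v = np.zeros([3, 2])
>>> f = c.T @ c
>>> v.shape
(3, 2)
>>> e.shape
(5, 3)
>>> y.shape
(11, 3, 11)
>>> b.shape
(3, 11)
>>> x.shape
(5,)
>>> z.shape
(5, 3)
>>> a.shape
(11, 3)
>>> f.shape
(11, 11)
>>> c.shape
(5, 11)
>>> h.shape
(5,)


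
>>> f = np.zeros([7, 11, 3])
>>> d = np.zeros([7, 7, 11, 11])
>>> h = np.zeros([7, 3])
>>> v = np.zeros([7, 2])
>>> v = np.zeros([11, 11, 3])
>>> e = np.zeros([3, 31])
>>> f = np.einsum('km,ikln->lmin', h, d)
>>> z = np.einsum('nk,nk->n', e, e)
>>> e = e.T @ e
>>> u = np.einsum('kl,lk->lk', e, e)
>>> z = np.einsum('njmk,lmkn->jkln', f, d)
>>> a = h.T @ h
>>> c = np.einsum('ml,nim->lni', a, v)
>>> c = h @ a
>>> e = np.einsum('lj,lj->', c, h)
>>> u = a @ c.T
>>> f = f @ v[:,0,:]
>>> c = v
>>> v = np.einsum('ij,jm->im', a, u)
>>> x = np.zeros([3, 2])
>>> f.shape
(11, 3, 7, 3)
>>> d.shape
(7, 7, 11, 11)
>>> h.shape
(7, 3)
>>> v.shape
(3, 7)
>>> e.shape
()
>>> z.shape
(3, 11, 7, 11)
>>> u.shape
(3, 7)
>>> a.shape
(3, 3)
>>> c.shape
(11, 11, 3)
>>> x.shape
(3, 2)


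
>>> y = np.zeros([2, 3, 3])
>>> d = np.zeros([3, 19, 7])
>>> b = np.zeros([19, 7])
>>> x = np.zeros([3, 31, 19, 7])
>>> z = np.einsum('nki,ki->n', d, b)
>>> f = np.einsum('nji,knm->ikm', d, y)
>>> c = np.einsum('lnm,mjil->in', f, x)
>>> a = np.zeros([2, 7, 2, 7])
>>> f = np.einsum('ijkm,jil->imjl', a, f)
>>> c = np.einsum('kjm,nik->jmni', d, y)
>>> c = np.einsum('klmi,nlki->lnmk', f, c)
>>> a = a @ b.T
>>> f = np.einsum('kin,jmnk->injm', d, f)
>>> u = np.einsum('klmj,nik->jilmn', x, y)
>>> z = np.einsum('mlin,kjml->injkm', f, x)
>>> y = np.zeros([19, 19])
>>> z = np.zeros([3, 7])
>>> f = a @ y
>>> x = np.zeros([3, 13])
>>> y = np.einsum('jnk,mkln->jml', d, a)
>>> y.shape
(3, 2, 2)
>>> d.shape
(3, 19, 7)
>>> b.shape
(19, 7)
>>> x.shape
(3, 13)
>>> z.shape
(3, 7)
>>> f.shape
(2, 7, 2, 19)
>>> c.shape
(7, 19, 7, 2)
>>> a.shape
(2, 7, 2, 19)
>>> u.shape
(7, 3, 31, 19, 2)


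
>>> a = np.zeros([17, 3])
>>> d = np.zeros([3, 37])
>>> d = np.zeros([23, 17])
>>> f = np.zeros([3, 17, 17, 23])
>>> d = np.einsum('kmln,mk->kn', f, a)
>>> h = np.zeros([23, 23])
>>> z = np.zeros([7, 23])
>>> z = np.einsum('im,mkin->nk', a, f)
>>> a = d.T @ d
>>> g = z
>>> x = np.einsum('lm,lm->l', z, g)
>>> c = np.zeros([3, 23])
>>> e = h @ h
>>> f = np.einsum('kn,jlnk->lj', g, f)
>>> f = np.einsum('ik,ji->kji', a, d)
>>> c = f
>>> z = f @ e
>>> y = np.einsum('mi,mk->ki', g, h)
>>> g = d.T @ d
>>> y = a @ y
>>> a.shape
(23, 23)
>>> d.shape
(3, 23)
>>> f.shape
(23, 3, 23)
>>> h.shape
(23, 23)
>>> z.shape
(23, 3, 23)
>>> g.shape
(23, 23)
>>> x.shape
(23,)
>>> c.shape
(23, 3, 23)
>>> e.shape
(23, 23)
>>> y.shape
(23, 17)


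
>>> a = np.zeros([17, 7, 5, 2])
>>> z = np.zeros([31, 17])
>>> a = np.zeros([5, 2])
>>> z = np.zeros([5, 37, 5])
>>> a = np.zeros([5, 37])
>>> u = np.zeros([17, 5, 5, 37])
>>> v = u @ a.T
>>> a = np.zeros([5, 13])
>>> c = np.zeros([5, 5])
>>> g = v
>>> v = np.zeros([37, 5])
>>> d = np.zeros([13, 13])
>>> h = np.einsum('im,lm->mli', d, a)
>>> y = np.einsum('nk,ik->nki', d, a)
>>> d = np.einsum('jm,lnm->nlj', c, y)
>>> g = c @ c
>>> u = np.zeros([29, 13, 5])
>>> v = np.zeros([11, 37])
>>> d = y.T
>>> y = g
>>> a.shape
(5, 13)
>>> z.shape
(5, 37, 5)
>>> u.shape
(29, 13, 5)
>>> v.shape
(11, 37)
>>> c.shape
(5, 5)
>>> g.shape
(5, 5)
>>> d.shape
(5, 13, 13)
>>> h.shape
(13, 5, 13)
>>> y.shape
(5, 5)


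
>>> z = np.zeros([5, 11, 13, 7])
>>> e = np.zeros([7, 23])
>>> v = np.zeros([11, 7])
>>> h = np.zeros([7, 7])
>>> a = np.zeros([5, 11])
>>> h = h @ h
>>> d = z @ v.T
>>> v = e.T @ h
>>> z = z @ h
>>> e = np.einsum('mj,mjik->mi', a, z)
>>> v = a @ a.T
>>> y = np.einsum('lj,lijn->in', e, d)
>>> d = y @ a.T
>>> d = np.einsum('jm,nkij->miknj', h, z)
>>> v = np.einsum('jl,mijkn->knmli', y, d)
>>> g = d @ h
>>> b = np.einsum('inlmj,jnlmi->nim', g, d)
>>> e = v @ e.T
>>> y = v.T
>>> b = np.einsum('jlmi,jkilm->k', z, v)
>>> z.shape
(5, 11, 13, 7)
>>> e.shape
(5, 7, 7, 11, 5)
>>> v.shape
(5, 7, 7, 11, 13)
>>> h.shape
(7, 7)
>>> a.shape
(5, 11)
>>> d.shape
(7, 13, 11, 5, 7)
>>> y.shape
(13, 11, 7, 7, 5)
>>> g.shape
(7, 13, 11, 5, 7)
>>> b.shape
(7,)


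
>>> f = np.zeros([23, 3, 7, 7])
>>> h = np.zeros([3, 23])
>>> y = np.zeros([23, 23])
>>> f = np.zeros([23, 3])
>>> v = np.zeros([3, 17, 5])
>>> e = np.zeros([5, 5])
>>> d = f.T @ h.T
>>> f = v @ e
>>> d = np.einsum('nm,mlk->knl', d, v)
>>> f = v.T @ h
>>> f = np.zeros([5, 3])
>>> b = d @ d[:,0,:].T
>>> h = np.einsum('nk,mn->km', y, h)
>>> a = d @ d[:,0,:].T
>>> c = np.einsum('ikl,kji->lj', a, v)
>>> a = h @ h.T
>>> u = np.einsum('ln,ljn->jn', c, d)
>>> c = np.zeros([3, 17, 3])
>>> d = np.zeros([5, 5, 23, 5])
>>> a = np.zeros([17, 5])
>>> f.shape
(5, 3)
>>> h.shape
(23, 3)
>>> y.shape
(23, 23)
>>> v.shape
(3, 17, 5)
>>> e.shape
(5, 5)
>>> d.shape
(5, 5, 23, 5)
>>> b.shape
(5, 3, 5)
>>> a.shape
(17, 5)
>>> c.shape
(3, 17, 3)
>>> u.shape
(3, 17)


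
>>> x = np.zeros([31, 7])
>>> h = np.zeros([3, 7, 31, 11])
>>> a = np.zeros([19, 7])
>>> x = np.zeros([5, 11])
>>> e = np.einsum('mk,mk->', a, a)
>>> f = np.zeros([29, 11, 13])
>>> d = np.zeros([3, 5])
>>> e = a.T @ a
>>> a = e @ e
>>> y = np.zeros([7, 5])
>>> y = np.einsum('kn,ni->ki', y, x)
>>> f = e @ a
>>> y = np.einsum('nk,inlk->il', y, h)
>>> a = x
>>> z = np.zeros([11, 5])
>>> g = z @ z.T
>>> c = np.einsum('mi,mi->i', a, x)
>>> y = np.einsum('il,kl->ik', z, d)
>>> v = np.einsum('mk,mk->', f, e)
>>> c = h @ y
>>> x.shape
(5, 11)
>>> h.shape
(3, 7, 31, 11)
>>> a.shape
(5, 11)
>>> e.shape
(7, 7)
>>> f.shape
(7, 7)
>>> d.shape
(3, 5)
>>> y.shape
(11, 3)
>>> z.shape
(11, 5)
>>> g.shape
(11, 11)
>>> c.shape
(3, 7, 31, 3)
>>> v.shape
()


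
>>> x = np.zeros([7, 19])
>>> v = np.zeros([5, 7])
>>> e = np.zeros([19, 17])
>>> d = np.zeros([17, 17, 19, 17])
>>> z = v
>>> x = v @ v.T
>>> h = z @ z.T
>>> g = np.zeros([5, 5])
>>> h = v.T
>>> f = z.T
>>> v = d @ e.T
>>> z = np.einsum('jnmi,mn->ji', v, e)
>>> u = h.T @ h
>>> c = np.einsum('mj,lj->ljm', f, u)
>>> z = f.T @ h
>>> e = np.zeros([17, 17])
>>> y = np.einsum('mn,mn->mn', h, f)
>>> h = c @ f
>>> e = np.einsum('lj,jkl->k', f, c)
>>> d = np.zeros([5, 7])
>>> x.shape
(5, 5)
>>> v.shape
(17, 17, 19, 19)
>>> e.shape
(5,)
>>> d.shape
(5, 7)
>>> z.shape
(5, 5)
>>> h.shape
(5, 5, 5)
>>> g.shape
(5, 5)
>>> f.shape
(7, 5)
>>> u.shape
(5, 5)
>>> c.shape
(5, 5, 7)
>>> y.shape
(7, 5)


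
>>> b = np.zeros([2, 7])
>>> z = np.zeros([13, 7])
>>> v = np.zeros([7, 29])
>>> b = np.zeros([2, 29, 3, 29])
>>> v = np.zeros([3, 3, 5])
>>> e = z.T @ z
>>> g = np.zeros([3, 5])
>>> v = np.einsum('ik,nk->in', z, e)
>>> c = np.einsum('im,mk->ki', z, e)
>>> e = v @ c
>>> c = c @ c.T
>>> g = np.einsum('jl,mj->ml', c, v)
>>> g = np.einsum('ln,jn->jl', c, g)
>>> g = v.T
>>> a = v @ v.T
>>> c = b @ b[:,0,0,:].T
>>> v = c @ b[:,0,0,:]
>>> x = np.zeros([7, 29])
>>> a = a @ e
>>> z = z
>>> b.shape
(2, 29, 3, 29)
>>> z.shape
(13, 7)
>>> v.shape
(2, 29, 3, 29)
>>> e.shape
(13, 13)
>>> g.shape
(7, 13)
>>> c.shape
(2, 29, 3, 2)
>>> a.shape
(13, 13)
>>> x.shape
(7, 29)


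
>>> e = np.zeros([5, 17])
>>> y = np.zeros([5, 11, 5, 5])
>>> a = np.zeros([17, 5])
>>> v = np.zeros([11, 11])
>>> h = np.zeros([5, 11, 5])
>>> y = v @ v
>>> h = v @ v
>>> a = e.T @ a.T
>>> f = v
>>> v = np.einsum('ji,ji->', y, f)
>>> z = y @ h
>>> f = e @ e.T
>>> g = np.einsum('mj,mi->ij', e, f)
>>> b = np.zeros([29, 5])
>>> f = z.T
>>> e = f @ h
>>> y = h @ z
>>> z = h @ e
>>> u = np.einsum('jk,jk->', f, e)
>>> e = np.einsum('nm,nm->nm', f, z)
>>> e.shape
(11, 11)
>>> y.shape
(11, 11)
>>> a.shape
(17, 17)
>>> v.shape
()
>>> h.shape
(11, 11)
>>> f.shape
(11, 11)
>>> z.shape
(11, 11)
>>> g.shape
(5, 17)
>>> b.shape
(29, 5)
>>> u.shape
()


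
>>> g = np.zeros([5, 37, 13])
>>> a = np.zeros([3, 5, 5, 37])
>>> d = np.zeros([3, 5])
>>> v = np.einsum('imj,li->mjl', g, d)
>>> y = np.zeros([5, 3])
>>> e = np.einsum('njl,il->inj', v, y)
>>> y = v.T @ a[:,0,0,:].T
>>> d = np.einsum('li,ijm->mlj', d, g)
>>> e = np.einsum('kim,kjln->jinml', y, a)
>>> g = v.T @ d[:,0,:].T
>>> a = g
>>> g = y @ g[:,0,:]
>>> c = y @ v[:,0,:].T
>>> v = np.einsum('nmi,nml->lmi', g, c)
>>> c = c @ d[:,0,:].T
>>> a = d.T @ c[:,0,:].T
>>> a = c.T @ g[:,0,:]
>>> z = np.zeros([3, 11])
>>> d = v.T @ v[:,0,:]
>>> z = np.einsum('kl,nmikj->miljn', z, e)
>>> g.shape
(3, 13, 13)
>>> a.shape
(13, 13, 13)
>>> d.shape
(13, 13, 13)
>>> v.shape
(37, 13, 13)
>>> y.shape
(3, 13, 3)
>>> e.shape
(5, 13, 37, 3, 5)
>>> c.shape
(3, 13, 13)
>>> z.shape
(13, 37, 11, 5, 5)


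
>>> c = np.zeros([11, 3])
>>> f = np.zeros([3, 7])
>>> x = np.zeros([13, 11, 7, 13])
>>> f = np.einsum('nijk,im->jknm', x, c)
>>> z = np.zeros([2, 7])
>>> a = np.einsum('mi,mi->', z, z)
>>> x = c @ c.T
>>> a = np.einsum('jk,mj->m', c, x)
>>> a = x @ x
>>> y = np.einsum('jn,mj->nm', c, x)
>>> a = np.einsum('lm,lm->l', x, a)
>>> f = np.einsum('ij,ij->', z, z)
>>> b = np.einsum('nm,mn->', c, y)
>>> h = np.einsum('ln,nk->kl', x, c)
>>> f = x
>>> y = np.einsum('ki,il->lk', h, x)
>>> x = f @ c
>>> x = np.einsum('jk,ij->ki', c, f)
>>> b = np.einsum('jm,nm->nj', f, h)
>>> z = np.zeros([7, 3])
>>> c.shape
(11, 3)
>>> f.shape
(11, 11)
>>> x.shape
(3, 11)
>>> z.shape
(7, 3)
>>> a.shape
(11,)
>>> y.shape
(11, 3)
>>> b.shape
(3, 11)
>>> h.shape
(3, 11)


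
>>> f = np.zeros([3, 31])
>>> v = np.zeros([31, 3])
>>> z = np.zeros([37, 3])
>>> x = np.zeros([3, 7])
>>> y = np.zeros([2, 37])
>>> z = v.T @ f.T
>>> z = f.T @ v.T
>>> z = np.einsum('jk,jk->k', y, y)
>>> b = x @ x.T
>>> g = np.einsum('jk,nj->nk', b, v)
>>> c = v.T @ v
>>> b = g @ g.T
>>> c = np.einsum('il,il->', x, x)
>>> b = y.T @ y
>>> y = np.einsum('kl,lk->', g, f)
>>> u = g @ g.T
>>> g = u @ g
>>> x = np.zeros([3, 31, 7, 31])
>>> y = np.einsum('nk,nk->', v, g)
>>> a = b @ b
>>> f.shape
(3, 31)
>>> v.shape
(31, 3)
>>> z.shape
(37,)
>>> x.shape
(3, 31, 7, 31)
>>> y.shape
()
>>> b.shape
(37, 37)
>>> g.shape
(31, 3)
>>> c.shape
()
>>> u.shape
(31, 31)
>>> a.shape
(37, 37)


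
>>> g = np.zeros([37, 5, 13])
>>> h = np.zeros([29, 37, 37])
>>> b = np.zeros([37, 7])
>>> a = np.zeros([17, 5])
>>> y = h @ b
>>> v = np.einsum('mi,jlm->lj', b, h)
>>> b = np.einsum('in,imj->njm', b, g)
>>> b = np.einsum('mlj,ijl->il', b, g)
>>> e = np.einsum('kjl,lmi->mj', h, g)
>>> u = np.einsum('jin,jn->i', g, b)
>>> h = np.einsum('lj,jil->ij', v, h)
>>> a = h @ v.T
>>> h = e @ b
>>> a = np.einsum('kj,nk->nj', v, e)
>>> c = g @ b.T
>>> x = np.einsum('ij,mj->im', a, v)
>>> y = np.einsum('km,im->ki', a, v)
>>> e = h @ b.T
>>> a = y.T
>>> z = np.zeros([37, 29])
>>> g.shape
(37, 5, 13)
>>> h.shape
(5, 13)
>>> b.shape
(37, 13)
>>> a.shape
(37, 5)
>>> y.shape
(5, 37)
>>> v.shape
(37, 29)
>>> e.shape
(5, 37)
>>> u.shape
(5,)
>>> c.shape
(37, 5, 37)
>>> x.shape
(5, 37)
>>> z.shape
(37, 29)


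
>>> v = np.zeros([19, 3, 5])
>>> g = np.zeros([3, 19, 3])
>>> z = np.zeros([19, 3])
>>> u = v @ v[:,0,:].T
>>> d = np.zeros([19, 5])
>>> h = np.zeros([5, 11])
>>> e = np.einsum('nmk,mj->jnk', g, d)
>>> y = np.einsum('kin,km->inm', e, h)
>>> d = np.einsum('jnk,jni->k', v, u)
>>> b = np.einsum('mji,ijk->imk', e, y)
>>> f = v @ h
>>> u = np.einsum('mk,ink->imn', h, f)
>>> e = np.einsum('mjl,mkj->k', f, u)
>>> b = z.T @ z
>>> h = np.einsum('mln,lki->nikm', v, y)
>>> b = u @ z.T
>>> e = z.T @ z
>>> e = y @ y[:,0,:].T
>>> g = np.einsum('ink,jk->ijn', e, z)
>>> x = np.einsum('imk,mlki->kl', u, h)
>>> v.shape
(19, 3, 5)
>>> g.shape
(3, 19, 3)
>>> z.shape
(19, 3)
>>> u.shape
(19, 5, 3)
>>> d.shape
(5,)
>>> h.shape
(5, 11, 3, 19)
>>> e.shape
(3, 3, 3)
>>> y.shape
(3, 3, 11)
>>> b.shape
(19, 5, 19)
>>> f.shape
(19, 3, 11)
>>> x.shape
(3, 11)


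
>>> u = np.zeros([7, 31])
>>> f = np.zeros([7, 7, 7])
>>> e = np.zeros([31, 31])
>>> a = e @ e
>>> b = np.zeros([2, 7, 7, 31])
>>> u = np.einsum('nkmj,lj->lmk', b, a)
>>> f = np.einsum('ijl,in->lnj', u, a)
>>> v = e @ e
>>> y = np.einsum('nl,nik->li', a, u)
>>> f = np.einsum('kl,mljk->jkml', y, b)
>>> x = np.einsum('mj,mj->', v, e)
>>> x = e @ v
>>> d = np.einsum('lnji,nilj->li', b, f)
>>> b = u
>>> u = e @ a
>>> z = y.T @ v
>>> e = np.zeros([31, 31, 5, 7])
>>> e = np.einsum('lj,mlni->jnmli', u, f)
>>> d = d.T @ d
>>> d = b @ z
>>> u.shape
(31, 31)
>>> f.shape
(7, 31, 2, 7)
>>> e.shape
(31, 2, 7, 31, 7)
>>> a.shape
(31, 31)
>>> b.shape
(31, 7, 7)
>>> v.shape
(31, 31)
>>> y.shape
(31, 7)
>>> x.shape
(31, 31)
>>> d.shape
(31, 7, 31)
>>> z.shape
(7, 31)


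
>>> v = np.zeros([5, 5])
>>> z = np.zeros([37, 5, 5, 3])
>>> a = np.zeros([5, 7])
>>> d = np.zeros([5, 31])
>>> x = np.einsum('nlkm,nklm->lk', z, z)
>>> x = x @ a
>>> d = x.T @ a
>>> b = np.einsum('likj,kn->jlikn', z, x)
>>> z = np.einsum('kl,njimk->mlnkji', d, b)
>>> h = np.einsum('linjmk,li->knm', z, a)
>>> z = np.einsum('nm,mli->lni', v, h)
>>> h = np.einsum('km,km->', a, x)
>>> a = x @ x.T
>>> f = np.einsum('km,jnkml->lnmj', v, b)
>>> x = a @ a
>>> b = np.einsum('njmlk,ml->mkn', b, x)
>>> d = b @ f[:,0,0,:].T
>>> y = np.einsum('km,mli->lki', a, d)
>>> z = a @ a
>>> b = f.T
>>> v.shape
(5, 5)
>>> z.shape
(5, 5)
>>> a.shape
(5, 5)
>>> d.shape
(5, 7, 7)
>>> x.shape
(5, 5)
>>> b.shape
(3, 5, 37, 7)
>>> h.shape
()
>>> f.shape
(7, 37, 5, 3)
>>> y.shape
(7, 5, 7)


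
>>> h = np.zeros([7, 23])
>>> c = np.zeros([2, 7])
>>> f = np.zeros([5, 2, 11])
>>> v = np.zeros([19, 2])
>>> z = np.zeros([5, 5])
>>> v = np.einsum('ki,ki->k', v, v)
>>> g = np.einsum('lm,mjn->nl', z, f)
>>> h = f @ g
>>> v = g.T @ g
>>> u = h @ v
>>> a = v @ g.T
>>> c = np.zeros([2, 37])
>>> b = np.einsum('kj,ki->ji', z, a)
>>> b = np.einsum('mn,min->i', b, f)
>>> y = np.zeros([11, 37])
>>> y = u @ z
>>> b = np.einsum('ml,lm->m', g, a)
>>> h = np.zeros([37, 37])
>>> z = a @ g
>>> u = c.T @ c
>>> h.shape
(37, 37)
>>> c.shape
(2, 37)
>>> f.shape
(5, 2, 11)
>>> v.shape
(5, 5)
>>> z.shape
(5, 5)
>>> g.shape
(11, 5)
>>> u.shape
(37, 37)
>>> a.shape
(5, 11)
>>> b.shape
(11,)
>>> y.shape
(5, 2, 5)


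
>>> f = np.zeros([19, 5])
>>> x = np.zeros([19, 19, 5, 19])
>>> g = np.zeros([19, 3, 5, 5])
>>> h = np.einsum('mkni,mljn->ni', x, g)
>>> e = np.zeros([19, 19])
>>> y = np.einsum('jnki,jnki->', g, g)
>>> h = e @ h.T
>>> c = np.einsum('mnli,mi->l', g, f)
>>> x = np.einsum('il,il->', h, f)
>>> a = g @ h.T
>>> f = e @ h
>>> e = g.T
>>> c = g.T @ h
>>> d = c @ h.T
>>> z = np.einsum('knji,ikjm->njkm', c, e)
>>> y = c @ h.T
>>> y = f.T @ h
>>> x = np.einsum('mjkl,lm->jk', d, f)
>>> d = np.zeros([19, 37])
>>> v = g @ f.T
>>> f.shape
(19, 5)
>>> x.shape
(5, 3)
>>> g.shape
(19, 3, 5, 5)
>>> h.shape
(19, 5)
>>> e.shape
(5, 5, 3, 19)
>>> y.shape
(5, 5)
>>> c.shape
(5, 5, 3, 5)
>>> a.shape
(19, 3, 5, 19)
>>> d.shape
(19, 37)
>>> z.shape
(5, 3, 5, 19)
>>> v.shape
(19, 3, 5, 19)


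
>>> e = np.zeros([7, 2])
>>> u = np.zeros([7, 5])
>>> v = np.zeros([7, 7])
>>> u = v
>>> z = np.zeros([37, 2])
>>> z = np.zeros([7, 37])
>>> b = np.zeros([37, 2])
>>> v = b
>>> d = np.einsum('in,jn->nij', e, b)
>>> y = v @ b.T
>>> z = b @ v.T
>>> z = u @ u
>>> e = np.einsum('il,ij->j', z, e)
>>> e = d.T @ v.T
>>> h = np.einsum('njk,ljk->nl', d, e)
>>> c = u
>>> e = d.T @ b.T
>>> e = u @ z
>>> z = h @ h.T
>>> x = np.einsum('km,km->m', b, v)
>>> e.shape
(7, 7)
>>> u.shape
(7, 7)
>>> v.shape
(37, 2)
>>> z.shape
(2, 2)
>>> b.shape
(37, 2)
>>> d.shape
(2, 7, 37)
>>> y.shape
(37, 37)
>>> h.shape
(2, 37)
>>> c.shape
(7, 7)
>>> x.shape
(2,)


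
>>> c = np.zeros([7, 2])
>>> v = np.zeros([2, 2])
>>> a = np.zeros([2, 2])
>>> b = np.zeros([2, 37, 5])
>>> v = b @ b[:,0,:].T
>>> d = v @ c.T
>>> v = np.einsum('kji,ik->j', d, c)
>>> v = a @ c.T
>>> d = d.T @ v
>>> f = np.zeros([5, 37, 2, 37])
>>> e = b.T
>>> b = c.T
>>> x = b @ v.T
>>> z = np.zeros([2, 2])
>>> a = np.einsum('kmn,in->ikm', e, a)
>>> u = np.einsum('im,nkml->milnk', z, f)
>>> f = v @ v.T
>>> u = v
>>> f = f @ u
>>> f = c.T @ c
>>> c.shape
(7, 2)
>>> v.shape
(2, 7)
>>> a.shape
(2, 5, 37)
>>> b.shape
(2, 7)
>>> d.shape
(7, 37, 7)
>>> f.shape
(2, 2)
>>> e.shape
(5, 37, 2)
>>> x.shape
(2, 2)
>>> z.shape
(2, 2)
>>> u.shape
(2, 7)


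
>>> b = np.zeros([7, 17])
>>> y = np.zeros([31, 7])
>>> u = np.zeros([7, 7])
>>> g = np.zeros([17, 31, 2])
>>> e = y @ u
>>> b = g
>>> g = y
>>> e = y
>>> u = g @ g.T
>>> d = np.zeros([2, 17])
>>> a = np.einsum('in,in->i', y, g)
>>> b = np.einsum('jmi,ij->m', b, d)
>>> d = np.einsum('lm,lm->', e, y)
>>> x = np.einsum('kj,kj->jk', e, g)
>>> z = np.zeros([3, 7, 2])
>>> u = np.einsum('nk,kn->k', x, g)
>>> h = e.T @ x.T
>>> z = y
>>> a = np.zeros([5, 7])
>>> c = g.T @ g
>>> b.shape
(31,)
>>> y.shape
(31, 7)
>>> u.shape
(31,)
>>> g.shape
(31, 7)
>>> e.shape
(31, 7)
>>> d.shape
()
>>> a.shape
(5, 7)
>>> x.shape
(7, 31)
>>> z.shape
(31, 7)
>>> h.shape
(7, 7)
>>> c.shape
(7, 7)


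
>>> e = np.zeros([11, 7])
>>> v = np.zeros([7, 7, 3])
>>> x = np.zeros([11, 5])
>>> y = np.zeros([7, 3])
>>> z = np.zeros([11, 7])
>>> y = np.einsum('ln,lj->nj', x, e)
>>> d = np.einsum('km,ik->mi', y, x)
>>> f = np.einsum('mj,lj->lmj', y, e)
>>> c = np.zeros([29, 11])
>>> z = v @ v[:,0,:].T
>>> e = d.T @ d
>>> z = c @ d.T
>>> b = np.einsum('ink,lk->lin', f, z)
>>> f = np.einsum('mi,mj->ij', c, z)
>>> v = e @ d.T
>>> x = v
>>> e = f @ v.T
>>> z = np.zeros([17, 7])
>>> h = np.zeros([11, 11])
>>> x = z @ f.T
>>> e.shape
(11, 11)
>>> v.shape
(11, 7)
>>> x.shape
(17, 11)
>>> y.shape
(5, 7)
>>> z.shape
(17, 7)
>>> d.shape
(7, 11)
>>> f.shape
(11, 7)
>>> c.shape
(29, 11)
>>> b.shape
(29, 11, 5)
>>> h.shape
(11, 11)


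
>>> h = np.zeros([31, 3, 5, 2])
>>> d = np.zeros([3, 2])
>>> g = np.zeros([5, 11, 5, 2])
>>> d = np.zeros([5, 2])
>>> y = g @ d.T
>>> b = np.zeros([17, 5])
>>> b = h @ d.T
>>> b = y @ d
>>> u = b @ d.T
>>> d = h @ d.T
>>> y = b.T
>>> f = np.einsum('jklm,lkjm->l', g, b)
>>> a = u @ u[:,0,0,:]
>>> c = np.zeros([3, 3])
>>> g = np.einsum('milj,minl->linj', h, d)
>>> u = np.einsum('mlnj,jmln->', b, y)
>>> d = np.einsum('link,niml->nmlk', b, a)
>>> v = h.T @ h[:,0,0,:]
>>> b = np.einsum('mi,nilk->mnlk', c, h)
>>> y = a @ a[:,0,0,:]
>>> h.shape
(31, 3, 5, 2)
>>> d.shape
(5, 5, 5, 2)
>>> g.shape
(5, 3, 5, 2)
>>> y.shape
(5, 11, 5, 5)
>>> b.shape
(3, 31, 5, 2)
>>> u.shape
()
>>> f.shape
(5,)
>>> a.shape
(5, 11, 5, 5)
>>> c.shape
(3, 3)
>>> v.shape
(2, 5, 3, 2)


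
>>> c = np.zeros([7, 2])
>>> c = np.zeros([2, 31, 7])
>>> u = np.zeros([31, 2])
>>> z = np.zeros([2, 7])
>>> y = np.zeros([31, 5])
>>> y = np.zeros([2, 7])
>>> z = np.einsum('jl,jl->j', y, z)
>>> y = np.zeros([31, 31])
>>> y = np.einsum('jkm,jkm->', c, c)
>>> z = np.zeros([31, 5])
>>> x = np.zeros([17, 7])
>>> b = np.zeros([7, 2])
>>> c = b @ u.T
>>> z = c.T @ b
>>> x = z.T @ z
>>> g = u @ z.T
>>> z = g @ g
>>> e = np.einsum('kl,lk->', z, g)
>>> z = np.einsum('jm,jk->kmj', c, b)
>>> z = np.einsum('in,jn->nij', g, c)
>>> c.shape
(7, 31)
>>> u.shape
(31, 2)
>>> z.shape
(31, 31, 7)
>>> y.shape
()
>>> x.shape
(2, 2)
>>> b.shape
(7, 2)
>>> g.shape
(31, 31)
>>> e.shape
()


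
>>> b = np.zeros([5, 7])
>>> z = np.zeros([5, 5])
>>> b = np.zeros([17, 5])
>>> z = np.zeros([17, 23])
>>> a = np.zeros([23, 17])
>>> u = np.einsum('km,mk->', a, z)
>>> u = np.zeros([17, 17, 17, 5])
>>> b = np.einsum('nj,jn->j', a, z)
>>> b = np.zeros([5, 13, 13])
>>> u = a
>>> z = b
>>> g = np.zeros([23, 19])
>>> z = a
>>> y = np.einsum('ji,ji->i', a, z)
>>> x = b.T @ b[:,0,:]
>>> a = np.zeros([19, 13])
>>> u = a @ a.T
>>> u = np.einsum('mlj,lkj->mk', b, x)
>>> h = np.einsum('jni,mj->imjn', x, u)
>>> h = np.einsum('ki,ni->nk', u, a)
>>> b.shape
(5, 13, 13)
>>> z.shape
(23, 17)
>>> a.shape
(19, 13)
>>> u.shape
(5, 13)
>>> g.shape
(23, 19)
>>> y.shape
(17,)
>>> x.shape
(13, 13, 13)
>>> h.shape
(19, 5)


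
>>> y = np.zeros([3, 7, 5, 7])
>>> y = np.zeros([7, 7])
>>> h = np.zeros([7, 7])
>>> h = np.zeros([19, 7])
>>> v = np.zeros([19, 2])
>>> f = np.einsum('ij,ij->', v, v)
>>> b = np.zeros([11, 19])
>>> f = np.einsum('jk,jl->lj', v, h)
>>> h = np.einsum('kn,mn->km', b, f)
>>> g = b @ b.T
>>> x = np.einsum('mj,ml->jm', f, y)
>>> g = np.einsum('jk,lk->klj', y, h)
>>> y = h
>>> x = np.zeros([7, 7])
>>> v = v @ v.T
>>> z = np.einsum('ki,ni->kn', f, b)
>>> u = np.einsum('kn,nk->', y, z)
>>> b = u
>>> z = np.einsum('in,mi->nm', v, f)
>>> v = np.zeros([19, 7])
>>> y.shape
(11, 7)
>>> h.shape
(11, 7)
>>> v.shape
(19, 7)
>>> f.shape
(7, 19)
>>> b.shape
()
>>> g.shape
(7, 11, 7)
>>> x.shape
(7, 7)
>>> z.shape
(19, 7)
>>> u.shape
()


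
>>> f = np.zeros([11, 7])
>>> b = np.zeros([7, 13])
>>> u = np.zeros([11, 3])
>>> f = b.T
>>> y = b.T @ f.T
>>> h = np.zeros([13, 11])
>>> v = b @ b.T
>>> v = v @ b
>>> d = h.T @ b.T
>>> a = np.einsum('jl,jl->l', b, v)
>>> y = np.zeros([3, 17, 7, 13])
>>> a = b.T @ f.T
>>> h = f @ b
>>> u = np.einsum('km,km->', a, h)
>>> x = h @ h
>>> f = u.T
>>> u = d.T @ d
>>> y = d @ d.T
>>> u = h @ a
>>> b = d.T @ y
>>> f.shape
()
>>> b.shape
(7, 11)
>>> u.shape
(13, 13)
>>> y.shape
(11, 11)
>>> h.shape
(13, 13)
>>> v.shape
(7, 13)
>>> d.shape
(11, 7)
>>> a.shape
(13, 13)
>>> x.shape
(13, 13)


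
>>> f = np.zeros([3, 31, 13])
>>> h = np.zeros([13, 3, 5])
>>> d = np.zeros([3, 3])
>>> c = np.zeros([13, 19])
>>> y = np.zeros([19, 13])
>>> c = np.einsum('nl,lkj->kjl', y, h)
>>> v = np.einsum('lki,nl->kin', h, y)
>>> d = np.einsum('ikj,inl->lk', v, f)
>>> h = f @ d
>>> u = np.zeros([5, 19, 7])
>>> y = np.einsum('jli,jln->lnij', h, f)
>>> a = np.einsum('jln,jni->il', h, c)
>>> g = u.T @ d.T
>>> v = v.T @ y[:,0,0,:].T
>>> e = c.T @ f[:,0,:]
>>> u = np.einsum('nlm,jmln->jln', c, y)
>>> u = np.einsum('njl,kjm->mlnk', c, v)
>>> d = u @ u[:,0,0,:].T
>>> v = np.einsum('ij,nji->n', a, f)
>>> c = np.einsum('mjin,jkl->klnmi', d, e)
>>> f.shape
(3, 31, 13)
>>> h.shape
(3, 31, 5)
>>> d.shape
(31, 13, 3, 31)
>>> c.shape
(5, 13, 31, 31, 3)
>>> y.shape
(31, 13, 5, 3)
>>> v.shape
(3,)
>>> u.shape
(31, 13, 3, 19)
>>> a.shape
(13, 31)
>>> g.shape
(7, 19, 13)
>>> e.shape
(13, 5, 13)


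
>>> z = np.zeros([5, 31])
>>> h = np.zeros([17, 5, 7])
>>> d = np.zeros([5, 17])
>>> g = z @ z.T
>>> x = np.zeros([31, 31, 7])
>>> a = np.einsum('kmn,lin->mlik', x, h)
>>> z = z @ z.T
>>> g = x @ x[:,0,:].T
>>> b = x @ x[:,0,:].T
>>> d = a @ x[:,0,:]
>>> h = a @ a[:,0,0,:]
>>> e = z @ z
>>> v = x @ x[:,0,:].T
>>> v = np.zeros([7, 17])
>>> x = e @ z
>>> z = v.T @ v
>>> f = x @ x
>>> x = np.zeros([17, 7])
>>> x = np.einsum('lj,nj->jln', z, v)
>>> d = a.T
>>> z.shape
(17, 17)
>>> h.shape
(31, 17, 5, 31)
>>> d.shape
(31, 5, 17, 31)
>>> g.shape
(31, 31, 31)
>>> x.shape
(17, 17, 7)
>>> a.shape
(31, 17, 5, 31)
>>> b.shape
(31, 31, 31)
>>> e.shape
(5, 5)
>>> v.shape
(7, 17)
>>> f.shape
(5, 5)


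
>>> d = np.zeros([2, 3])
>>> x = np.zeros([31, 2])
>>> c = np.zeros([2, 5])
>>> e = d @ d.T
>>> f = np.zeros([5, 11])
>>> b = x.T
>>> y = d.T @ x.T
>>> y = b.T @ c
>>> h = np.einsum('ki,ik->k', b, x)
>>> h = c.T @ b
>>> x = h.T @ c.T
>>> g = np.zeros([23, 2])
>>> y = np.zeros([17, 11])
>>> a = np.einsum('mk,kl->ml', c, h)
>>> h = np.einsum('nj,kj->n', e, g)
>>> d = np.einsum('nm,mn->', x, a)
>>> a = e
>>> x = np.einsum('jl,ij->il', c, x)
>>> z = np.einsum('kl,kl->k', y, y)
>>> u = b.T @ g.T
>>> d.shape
()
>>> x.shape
(31, 5)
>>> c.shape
(2, 5)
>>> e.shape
(2, 2)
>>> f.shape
(5, 11)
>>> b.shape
(2, 31)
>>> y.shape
(17, 11)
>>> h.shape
(2,)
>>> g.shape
(23, 2)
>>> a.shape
(2, 2)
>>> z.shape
(17,)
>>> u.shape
(31, 23)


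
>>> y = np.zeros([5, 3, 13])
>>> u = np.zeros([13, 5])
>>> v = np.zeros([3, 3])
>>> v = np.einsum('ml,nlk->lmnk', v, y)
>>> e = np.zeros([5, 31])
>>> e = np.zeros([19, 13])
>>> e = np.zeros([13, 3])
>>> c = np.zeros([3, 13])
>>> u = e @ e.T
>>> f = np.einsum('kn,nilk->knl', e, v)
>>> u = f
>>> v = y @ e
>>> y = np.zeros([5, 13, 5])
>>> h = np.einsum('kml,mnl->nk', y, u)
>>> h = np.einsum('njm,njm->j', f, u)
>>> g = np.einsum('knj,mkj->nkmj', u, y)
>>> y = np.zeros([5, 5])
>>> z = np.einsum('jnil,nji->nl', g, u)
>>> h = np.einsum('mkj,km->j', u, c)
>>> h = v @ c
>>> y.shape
(5, 5)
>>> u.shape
(13, 3, 5)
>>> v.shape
(5, 3, 3)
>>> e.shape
(13, 3)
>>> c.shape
(3, 13)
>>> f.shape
(13, 3, 5)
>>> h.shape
(5, 3, 13)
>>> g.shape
(3, 13, 5, 5)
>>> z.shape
(13, 5)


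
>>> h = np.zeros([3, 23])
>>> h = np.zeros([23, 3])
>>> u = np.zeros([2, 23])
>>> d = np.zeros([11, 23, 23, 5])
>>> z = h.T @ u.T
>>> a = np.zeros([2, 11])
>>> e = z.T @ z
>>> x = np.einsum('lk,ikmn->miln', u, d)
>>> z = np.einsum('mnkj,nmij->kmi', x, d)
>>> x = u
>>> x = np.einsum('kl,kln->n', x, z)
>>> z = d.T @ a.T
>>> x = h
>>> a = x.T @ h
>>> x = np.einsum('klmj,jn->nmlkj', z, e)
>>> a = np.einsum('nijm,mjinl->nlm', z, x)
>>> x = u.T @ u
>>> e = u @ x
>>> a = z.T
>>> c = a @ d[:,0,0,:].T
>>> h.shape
(23, 3)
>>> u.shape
(2, 23)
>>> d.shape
(11, 23, 23, 5)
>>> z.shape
(5, 23, 23, 2)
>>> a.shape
(2, 23, 23, 5)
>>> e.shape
(2, 23)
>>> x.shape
(23, 23)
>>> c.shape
(2, 23, 23, 11)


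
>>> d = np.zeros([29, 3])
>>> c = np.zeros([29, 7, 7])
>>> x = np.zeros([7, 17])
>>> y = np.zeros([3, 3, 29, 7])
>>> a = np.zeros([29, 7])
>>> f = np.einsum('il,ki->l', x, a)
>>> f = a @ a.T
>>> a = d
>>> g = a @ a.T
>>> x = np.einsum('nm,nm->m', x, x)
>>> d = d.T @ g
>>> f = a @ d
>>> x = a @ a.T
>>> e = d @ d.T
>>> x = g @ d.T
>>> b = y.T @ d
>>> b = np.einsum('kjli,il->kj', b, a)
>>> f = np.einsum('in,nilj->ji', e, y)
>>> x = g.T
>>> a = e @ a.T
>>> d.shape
(3, 29)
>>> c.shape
(29, 7, 7)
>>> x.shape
(29, 29)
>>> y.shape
(3, 3, 29, 7)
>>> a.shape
(3, 29)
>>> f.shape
(7, 3)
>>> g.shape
(29, 29)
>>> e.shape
(3, 3)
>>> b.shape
(7, 29)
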